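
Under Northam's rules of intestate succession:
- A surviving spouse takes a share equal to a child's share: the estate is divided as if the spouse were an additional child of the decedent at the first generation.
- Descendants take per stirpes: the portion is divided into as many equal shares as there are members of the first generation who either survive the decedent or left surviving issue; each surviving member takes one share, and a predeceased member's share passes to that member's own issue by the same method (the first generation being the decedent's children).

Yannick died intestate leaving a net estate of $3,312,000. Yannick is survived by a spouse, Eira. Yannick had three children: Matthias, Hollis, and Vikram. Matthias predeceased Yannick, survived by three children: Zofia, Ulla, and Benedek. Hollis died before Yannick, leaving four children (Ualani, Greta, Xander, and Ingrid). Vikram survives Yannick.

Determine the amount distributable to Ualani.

The spouse counts as an additional share at the children's level, so there are 4 primary shares of $828,000. Eira takes one such share ($828,000).
The children's combined portion ($2,484,000) is divided into 3 shares of $828,000: Vikram takes $828,000; Matthias's $828,000 share passes to Matthias's issue; Hollis's $828,000 share passes to Hollis's issue.
Matthias's share ($828,000) is divided into 3 shares of $276,000: Zofia, Ulla, and Benedek each take $276,000.
Hollis's share ($828,000) is divided into 4 shares of $207,000: Ualani, Greta, Xander, and Ingrid each take $207,000.

Ualani receives $207,000.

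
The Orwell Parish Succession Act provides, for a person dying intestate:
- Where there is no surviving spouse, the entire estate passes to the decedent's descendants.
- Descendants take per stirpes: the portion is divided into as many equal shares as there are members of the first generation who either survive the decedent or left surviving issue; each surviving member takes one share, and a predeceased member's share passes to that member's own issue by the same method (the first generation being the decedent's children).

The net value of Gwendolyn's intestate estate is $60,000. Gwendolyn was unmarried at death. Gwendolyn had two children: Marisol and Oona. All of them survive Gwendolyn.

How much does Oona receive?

The entire $60,000 passes to the descendants.
That amount ($60,000) is divided into 2 shares of $30,000: Marisol and Oona each take $30,000.

Oona receives $30,000.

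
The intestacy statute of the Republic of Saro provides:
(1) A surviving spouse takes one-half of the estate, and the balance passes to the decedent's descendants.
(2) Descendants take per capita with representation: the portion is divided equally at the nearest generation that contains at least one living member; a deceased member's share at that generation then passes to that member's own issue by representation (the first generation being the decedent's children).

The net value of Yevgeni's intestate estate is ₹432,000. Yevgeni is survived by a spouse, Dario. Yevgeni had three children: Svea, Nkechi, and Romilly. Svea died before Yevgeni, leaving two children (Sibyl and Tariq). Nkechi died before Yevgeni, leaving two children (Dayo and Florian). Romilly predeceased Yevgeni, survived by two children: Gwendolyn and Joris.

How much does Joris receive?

Dario takes one-half of ₹432,000 = ₹216,000. The remaining ₹216,000 passes to the descendants.
No child survives, so the initial division is made at the grandchildren's generation.
The descendants' portion (₹216,000) is divided into 6 shares of ₹36,000: Sibyl, Tariq, Dayo, Florian, Gwendolyn, and Joris each take ₹36,000.

Joris receives ₹36,000.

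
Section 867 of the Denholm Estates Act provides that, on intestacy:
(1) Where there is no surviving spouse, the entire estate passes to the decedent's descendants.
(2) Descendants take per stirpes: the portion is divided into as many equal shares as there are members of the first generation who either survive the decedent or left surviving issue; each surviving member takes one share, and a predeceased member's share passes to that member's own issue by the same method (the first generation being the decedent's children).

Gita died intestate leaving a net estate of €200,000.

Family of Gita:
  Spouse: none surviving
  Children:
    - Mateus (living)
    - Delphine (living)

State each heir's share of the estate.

The entire €200,000 passes to the descendants.
That amount (€200,000) is divided into 2 shares of €100,000: Mateus and Delphine each take €100,000.

Mateus: €100,000; Delphine: €100,000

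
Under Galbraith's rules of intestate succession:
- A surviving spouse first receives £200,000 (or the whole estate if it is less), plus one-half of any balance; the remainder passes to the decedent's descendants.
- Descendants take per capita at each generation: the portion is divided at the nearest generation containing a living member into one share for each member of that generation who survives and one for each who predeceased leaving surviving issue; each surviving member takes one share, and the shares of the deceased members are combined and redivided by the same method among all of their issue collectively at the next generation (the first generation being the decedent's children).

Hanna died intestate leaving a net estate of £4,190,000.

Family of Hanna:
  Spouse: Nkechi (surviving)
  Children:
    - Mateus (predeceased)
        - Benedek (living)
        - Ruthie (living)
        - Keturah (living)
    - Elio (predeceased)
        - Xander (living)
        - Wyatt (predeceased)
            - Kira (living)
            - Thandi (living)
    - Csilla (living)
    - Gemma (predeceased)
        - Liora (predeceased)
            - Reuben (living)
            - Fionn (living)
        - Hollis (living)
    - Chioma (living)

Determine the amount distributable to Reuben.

Nkechi first takes £200,000, leaving a balance of £3,990,000. Nkechi then takes one-half of the balance (£1,995,000), for a total of £2,195,000. The remaining £1,995,000 passes to the descendants.
The descendants' portion (£1,995,000) is divided at the children's generation into 5 shares of £399,000. Csilla and Chioma each take £399,000. The 3 shares of the deceased (Mateus, Elio, and Gemma) are combined into a pool of £1,197,000.
That pool (£1,197,000) is divided at the grandchildren's generation into 7 shares of £171,000. Benedek, Ruthie, Keturah, Xander, and Hollis each take £171,000. The 2 shares of the deceased (Wyatt and Liora) are combined into a pool of £342,000.
That pool (£342,000) is divided at the great-grandchildren's generation equally among Kira, Thandi, Reuben, and Fionn: £85,500 each.

Reuben receives £85,500.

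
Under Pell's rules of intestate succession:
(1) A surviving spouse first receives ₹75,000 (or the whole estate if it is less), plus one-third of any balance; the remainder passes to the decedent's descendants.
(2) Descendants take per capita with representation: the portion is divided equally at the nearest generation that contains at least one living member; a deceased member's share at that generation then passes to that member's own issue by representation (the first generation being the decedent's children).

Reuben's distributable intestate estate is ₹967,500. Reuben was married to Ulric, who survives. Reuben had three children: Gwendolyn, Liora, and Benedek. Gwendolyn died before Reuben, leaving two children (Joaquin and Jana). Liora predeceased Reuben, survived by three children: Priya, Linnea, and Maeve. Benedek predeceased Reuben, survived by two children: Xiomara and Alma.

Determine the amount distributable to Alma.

Ulric first takes ₹75,000, leaving a balance of ₹892,500. Ulric then takes one-third of the balance (₹297,500), for a total of ₹372,500. The remaining ₹595,000 passes to the descendants.
No child survives, so the initial division is made at the grandchildren's generation.
The descendants' portion (₹595,000) is divided into 7 shares of ₹85,000: Joaquin, Jana, Priya, Linnea, Maeve, Xiomara, and Alma each take ₹85,000.

Alma receives ₹85,000.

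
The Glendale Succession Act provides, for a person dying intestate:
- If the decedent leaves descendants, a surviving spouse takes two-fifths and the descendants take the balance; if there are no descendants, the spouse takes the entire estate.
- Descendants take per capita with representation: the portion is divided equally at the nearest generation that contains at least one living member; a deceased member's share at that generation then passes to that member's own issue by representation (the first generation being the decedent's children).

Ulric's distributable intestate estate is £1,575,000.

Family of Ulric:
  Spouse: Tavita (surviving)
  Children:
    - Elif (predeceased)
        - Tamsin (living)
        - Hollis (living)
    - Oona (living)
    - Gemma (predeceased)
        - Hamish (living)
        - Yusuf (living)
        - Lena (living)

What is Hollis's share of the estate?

Tavita takes two-fifths of £1,575,000 = £630,000. The remaining £945,000 passes to the descendants.
The descendants' portion (£945,000) is divided into 3 shares of £315,000: Oona takes £315,000; Elif's £315,000 share passes to Elif's issue; Gemma's £315,000 share passes to Gemma's issue.
Elif's share (£315,000) is divided into 2 shares of £157,500: Tamsin and Hollis each take £157,500.
Gemma's share (£315,000) is divided into 3 shares of £105,000: Hamish, Yusuf, and Lena each take £105,000.

Hollis receives £157,500.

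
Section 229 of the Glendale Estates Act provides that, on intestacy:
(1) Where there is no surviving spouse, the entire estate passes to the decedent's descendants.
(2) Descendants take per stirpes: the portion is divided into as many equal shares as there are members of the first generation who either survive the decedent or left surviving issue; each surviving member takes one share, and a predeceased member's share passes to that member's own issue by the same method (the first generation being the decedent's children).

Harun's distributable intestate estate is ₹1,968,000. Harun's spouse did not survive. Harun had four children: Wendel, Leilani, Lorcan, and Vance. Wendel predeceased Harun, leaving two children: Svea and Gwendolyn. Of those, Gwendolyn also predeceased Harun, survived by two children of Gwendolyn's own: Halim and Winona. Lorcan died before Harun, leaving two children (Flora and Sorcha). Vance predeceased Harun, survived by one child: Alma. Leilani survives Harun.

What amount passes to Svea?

The entire ₹1,968,000 passes to the descendants.
That amount (₹1,968,000) is divided into 4 shares of ₹492,000: Leilani takes ₹492,000; Wendel's ₹492,000 share passes to Wendel's issue; Lorcan's ₹492,000 share passes to Lorcan's issue; Vance's ₹492,000 share passes to Vance's issue.
Wendel's share (₹492,000) is divided into 2 shares of ₹246,000: Svea takes ₹246,000; Gwendolyn's ₹246,000 share passes to Gwendolyn's issue.
Gwendolyn's share (₹246,000) is divided into 2 shares of ₹123,000: Halim and Winona each take ₹123,000.
Lorcan's share (₹492,000) is divided into 2 shares of ₹246,000: Flora and Sorcha each take ₹246,000.
Vance's share (₹492,000) passes entirely to Alma.

Svea receives ₹246,000.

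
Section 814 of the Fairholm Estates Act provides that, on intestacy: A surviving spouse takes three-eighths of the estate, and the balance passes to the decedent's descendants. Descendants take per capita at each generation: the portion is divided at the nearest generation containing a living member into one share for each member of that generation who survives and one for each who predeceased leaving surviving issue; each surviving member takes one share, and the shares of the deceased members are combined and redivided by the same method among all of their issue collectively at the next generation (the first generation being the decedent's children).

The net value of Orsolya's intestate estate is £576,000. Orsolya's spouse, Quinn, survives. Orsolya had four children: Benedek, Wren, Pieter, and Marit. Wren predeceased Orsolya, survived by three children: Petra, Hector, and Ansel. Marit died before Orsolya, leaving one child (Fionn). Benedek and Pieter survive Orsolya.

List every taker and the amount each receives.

Quinn: £216,000; Benedek: £90,000; Petra: £45,000; Hector: £45,000; Ansel: £45,000; Pieter: £90,000; Fionn: £45,000

Quinn takes three-eighths of £576,000 = £216,000. The remaining £360,000 passes to the descendants.
The descendants' portion (£360,000) is divided at the children's generation into 4 shares of £90,000. Benedek and Pieter each take £90,000. The 2 shares of the deceased (Wren and Marit) are combined into a pool of £180,000.
That pool (£180,000) is divided at the grandchildren's generation equally among Petra, Hector, Ansel, and Fionn: £45,000 each.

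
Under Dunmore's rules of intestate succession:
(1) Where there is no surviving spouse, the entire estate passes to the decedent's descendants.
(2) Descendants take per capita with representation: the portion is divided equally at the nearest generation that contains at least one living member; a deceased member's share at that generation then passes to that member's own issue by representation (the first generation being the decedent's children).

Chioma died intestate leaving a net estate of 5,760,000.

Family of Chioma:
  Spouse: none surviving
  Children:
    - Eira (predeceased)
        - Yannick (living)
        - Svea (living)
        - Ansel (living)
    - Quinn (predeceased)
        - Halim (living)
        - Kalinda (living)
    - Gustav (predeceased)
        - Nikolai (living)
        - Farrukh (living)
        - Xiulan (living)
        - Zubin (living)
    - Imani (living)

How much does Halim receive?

The entire 5,760,000 passes to the descendants.
That amount (5,760,000) is divided into 4 shares of 1,440,000: Imani takes 1,440,000; Eira's 1,440,000 share passes to Eira's issue; Quinn's 1,440,000 share passes to Quinn's issue; Gustav's 1,440,000 share passes to Gustav's issue.
Eira's share (1,440,000) is divided into 3 shares of 480,000: Yannick, Svea, and Ansel each take 480,000.
Quinn's share (1,440,000) is divided into 2 shares of 720,000: Halim and Kalinda each take 720,000.
Gustav's share (1,440,000) is divided into 4 shares of 360,000: Nikolai, Farrukh, Xiulan, and Zubin each take 360,000.

Halim receives 720,000.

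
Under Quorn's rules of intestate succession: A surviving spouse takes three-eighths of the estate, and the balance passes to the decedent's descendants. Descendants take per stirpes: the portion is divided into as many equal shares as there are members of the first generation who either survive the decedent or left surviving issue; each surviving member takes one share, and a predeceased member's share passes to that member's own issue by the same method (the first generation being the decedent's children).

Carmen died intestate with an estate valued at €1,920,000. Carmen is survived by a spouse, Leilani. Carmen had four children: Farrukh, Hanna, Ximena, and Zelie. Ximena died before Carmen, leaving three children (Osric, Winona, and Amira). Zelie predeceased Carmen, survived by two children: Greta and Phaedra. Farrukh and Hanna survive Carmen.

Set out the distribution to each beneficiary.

Leilani takes three-eighths of €1,920,000 = €720,000. The remaining €1,200,000 passes to the descendants.
The descendants' portion (€1,200,000) is divided into 4 shares of €300,000: Farrukh and Hanna each take €300,000; Ximena's €300,000 share passes to Ximena's issue; Zelie's €300,000 share passes to Zelie's issue.
Ximena's share (€300,000) is divided into 3 shares of €100,000: Osric, Winona, and Amira each take €100,000.
Zelie's share (€300,000) is divided into 2 shares of €150,000: Greta and Phaedra each take €150,000.

Leilani: €720,000; Farrukh: €300,000; Hanna: €300,000; Osric: €100,000; Winona: €100,000; Amira: €100,000; Greta: €150,000; Phaedra: €150,000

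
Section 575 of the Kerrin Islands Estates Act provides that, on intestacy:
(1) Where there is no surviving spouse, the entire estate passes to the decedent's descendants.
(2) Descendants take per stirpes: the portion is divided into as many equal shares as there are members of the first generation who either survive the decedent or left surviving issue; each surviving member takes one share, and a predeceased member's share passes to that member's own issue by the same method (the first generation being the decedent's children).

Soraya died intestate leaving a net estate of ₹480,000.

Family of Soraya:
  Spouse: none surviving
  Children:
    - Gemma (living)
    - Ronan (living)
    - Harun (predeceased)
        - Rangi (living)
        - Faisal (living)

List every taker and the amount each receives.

Gemma: ₹160,000; Ronan: ₹160,000; Rangi: ₹80,000; Faisal: ₹80,000

The entire ₹480,000 passes to the descendants.
That amount (₹480,000) is divided into 3 shares of ₹160,000: Gemma and Ronan each take ₹160,000; Harun's ₹160,000 share passes to Harun's issue.
Harun's share (₹160,000) is divided into 2 shares of ₹80,000: Rangi and Faisal each take ₹80,000.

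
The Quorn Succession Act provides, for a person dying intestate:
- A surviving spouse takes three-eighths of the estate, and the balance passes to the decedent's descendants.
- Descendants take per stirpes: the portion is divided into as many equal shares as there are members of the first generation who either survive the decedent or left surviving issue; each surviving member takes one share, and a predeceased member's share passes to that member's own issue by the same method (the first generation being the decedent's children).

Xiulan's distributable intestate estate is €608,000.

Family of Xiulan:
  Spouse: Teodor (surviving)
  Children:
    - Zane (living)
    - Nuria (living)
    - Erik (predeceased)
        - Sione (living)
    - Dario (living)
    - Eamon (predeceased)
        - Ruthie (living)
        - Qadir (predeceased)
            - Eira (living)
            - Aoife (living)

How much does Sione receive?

Teodor takes three-eighths of €608,000 = €228,000. The remaining €380,000 passes to the descendants.
The descendants' portion (€380,000) is divided into 5 shares of €76,000: Zane, Nuria, and Dario each take €76,000; Erik's €76,000 share passes to Erik's issue; Eamon's €76,000 share passes to Eamon's issue.
Erik's share (€76,000) passes entirely to Sione.
Eamon's share (€76,000) is divided into 2 shares of €38,000: Ruthie takes €38,000; Qadir's €38,000 share passes to Qadir's issue.
Qadir's share (€38,000) is divided into 2 shares of €19,000: Eira and Aoife each take €19,000.

Sione receives €76,000.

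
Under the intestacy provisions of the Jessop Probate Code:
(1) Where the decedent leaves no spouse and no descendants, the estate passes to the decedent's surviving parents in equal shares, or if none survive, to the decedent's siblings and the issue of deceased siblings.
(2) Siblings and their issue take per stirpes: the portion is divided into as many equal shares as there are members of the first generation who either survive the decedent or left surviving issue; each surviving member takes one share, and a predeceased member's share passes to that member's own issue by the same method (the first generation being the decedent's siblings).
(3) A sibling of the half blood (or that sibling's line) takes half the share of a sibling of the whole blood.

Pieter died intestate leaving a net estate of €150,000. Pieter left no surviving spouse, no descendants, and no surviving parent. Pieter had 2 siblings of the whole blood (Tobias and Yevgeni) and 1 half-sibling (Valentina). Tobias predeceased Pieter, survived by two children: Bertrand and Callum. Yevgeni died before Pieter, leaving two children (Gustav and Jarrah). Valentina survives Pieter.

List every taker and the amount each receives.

Bertrand: €30,000; Callum: €30,000; Gustav: €30,000; Jarrah: €30,000; Valentina: €30,000

The entire €150,000 passes to the siblings and their issue.
Counting each half-blood sibling's line as half a unit, there are 5/2 units in €150,000, so one unit is €60,000. Whole-blood lines (Tobias and Yevgeni) take €60,000 each; half-blood lines (Valentina) take €30,000 each.
Tobias's share (€60,000) is divided into 2 shares of €30,000: Bertrand and Callum each take €30,000.
Yevgeni's share (€60,000) is divided into 2 shares of €30,000: Gustav and Jarrah each take €30,000.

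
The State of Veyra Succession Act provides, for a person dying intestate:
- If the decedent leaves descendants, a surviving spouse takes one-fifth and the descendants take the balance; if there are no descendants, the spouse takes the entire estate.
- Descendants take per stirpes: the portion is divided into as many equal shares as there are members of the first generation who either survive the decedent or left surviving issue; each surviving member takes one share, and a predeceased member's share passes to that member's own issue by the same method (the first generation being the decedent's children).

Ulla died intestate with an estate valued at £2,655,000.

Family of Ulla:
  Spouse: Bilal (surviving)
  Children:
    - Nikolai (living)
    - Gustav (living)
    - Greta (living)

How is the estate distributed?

Bilal takes one-fifth of £2,655,000 = £531,000. The remaining £2,124,000 passes to the descendants.
The descendants' portion (£2,124,000) is divided into 3 shares of £708,000: Nikolai, Gustav, and Greta each take £708,000.

Bilal: £531,000; Nikolai: £708,000; Gustav: £708,000; Greta: £708,000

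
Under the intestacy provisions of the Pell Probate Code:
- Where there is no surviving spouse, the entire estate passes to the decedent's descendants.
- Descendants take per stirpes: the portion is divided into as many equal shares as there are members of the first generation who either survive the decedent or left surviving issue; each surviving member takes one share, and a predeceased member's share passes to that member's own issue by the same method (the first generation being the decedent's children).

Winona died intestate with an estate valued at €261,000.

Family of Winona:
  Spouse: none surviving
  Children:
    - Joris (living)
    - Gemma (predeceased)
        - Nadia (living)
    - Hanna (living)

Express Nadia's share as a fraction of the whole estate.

The entire €261,000 passes to the descendants.
That amount (€261,000) is divided into 3 shares of €87,000: Joris and Hanna each take €87,000; Gemma's €87,000 share passes to Gemma's issue.
Gemma's share (€87,000) passes entirely to Nadia.

Nadia receives 1/3 of the estate.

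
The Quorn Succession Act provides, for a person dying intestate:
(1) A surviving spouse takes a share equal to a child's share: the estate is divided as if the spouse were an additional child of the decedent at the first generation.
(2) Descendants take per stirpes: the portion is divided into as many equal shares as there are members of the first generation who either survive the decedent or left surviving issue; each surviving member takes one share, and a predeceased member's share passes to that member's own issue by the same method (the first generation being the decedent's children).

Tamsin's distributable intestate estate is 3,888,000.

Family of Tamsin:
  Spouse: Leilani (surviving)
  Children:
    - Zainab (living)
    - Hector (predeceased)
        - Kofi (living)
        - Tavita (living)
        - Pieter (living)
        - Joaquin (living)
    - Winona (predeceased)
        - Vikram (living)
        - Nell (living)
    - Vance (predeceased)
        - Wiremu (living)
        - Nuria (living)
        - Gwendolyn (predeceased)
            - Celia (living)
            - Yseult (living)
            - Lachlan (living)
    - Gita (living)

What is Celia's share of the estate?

The spouse counts as an additional share at the children's level, so there are 6 primary shares of 648,000. Leilani takes one such share (648,000).
The children's combined portion (3,240,000) is divided into 5 shares of 648,000: Zainab and Gita each take 648,000; Hector's 648,000 share passes to Hector's issue; Winona's 648,000 share passes to Winona's issue; Vance's 648,000 share passes to Vance's issue.
Hector's share (648,000) is divided into 4 shares of 162,000: Kofi, Tavita, Pieter, and Joaquin each take 162,000.
Winona's share (648,000) is divided into 2 shares of 324,000: Vikram and Nell each take 324,000.
Vance's share (648,000) is divided into 3 shares of 216,000: Wiremu and Nuria each take 216,000; Gwendolyn's 216,000 share passes to Gwendolyn's issue.
Gwendolyn's share (216,000) is divided into 3 shares of 72,000: Celia, Yseult, and Lachlan each take 72,000.

Celia receives 72,000.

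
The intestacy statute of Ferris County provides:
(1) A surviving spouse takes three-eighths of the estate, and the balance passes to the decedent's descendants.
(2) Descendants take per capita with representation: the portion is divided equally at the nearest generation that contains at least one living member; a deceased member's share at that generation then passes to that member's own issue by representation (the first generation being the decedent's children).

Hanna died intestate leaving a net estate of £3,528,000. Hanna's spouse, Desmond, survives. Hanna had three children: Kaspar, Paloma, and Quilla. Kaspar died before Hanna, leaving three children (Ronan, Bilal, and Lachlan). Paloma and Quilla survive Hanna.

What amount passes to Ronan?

Desmond takes three-eighths of £3,528,000 = £1,323,000. The remaining £2,205,000 passes to the descendants.
The descendants' portion (£2,205,000) is divided into 3 shares of £735,000: Paloma and Quilla each take £735,000; Kaspar's £735,000 share passes to Kaspar's issue.
Kaspar's share (£735,000) is divided into 3 shares of £245,000: Ronan, Bilal, and Lachlan each take £245,000.

Ronan receives £245,000.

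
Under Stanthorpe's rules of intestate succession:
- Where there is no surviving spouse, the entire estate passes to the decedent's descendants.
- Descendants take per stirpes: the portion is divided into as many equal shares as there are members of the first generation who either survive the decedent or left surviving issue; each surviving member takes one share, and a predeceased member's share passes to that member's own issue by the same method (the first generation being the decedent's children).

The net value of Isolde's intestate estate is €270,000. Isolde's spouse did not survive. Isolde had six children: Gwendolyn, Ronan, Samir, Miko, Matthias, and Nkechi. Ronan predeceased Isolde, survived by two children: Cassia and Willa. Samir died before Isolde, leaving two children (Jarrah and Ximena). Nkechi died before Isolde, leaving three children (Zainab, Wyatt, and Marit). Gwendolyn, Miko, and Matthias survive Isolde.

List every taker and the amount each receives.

The entire €270,000 passes to the descendants.
That amount (€270,000) is divided into 6 shares of €45,000: Gwendolyn, Miko, and Matthias each take €45,000; Ronan's €45,000 share passes to Ronan's issue; Samir's €45,000 share passes to Samir's issue; Nkechi's €45,000 share passes to Nkechi's issue.
Ronan's share (€45,000) is divided into 2 shares of €22,500: Cassia and Willa each take €22,500.
Samir's share (€45,000) is divided into 2 shares of €22,500: Jarrah and Ximena each take €22,500.
Nkechi's share (€45,000) is divided into 3 shares of €15,000: Zainab, Wyatt, and Marit each take €15,000.

Gwendolyn: €45,000; Cassia: €22,500; Willa: €22,500; Jarrah: €22,500; Ximena: €22,500; Miko: €45,000; Matthias: €45,000; Zainab: €15,000; Wyatt: €15,000; Marit: €15,000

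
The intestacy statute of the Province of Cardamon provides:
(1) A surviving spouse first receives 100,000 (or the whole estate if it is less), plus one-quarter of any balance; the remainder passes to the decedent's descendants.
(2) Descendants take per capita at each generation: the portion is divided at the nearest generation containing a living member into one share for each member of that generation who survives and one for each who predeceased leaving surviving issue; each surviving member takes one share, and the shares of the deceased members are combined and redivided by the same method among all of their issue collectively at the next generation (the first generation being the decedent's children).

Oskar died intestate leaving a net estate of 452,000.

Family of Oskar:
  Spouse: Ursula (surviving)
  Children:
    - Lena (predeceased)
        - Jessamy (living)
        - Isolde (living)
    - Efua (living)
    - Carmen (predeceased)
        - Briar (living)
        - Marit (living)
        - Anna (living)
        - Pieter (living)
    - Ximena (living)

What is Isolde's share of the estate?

Ursula first takes 100,000, leaving a balance of 352,000. Ursula then takes one-quarter of the balance (88,000), for a total of 188,000. The remaining 264,000 passes to the descendants.
The descendants' portion (264,000) is divided at the children's generation into 4 shares of 66,000. Efua and Ximena each take 66,000. The 2 shares of the deceased (Lena and Carmen) are combined into a pool of 132,000.
That pool (132,000) is divided at the grandchildren's generation equally among Jessamy, Isolde, Briar, Marit, Anna, and Pieter: 22,000 each.

Isolde receives 22,000.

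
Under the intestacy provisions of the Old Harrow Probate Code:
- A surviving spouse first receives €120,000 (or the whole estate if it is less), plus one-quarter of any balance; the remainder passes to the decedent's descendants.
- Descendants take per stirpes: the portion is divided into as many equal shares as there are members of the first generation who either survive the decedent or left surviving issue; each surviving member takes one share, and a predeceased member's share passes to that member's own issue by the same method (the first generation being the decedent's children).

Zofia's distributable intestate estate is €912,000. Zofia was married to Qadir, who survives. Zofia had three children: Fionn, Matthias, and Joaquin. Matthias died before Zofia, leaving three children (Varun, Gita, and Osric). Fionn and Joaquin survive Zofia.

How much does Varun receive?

Varun receives €66,000.

Qadir first takes €120,000, leaving a balance of €792,000. Qadir then takes one-quarter of the balance (€198,000), for a total of €318,000. The remaining €594,000 passes to the descendants.
The descendants' portion (€594,000) is divided into 3 shares of €198,000: Fionn and Joaquin each take €198,000; Matthias's €198,000 share passes to Matthias's issue.
Matthias's share (€198,000) is divided into 3 shares of €66,000: Varun, Gita, and Osric each take €66,000.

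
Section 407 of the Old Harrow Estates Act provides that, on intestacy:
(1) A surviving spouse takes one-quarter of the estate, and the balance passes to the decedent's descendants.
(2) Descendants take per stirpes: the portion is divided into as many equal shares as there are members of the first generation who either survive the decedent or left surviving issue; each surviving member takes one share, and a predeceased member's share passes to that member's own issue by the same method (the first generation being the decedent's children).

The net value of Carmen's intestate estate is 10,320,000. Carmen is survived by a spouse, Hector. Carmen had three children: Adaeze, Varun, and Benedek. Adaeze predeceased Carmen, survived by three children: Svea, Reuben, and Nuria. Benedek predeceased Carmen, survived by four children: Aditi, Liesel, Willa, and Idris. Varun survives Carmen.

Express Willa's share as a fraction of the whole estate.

Willa receives 1/16 of the estate.

Hector takes one-quarter of 10,320,000 = 2,580,000. The remaining 7,740,000 passes to the descendants.
The descendants' portion (7,740,000) is divided into 3 shares of 2,580,000: Varun takes 2,580,000; Adaeze's 2,580,000 share passes to Adaeze's issue; Benedek's 2,580,000 share passes to Benedek's issue.
Adaeze's share (2,580,000) is divided into 3 shares of 860,000: Svea, Reuben, and Nuria each take 860,000.
Benedek's share (2,580,000) is divided into 4 shares of 645,000: Aditi, Liesel, Willa, and Idris each take 645,000.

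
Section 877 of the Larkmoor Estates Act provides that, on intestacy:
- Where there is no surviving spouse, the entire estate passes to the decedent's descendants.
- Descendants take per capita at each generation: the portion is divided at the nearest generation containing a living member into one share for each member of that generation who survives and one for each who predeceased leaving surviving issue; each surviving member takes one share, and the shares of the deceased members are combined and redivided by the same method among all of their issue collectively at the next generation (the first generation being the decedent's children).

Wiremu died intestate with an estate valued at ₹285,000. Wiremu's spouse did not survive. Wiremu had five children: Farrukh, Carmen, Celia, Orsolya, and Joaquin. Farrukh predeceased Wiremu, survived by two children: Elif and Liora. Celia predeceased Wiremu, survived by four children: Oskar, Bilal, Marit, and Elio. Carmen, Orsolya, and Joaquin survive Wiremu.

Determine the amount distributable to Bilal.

The entire ₹285,000 passes to the descendants.
That amount (₹285,000) is divided at the children's generation into 5 shares of ₹57,000. Carmen, Orsolya, and Joaquin each take ₹57,000. The 2 shares of the deceased (Farrukh and Celia) are combined into a pool of ₹114,000.
That pool (₹114,000) is divided at the grandchildren's generation equally among Elif, Liora, Oskar, Bilal, Marit, and Elio: ₹19,000 each.

Bilal receives ₹19,000.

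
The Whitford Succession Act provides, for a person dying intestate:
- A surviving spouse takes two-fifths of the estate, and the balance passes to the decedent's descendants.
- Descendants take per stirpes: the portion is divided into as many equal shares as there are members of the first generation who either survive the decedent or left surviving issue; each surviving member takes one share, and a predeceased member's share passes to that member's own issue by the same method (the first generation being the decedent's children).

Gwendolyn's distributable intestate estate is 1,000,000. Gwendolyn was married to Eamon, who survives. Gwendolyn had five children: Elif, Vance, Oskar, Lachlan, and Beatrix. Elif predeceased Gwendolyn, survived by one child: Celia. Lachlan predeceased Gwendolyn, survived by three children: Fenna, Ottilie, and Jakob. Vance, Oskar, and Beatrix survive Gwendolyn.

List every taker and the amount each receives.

Eamon: 400,000; Celia: 120,000; Vance: 120,000; Oskar: 120,000; Fenna: 40,000; Ottilie: 40,000; Jakob: 40,000; Beatrix: 120,000

Eamon takes two-fifths of 1,000,000 = 400,000. The remaining 600,000 passes to the descendants.
The descendants' portion (600,000) is divided into 5 shares of 120,000: Vance, Oskar, and Beatrix each take 120,000; Elif's 120,000 share passes to Elif's issue; Lachlan's 120,000 share passes to Lachlan's issue.
Elif's share (120,000) passes entirely to Celia.
Lachlan's share (120,000) is divided into 3 shares of 40,000: Fenna, Ottilie, and Jakob each take 40,000.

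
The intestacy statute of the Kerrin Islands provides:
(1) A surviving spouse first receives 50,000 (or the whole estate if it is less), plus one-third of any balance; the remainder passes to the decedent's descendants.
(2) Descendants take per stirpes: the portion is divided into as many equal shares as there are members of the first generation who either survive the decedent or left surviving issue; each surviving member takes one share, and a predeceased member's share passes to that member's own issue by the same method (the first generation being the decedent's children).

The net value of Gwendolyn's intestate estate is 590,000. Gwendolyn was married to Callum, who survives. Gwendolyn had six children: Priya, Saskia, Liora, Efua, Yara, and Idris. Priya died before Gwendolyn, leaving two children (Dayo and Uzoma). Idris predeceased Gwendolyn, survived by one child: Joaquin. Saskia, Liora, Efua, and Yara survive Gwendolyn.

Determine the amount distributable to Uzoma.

Callum first takes 50,000, leaving a balance of 540,000. Callum then takes one-third of the balance (180,000), for a total of 230,000. The remaining 360,000 passes to the descendants.
The descendants' portion (360,000) is divided into 6 shares of 60,000: Saskia, Liora, Efua, and Yara each take 60,000; Priya's 60,000 share passes to Priya's issue; Idris's 60,000 share passes to Idris's issue.
Priya's share (60,000) is divided into 2 shares of 30,000: Dayo and Uzoma each take 30,000.
Idris's share (60,000) passes entirely to Joaquin.

Uzoma receives 30,000.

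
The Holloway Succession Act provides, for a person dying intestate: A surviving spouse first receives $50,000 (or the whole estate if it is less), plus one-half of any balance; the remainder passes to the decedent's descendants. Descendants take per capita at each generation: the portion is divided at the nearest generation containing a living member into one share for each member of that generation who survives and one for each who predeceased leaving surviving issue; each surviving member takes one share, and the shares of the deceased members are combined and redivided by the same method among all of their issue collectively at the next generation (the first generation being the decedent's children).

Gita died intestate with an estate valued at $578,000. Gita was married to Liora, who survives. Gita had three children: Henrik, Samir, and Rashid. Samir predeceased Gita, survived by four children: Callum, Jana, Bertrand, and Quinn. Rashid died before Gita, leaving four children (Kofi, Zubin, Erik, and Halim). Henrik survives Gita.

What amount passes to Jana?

Jana receives $22,000.

Liora first takes $50,000, leaving a balance of $528,000. Liora then takes one-half of the balance ($264,000), for a total of $314,000. The remaining $264,000 passes to the descendants.
The descendants' portion ($264,000) is divided at the children's generation into 3 shares of $88,000. Henrik takes $88,000. The 2 shares of the deceased (Samir and Rashid) are combined into a pool of $176,000.
That pool ($176,000) is divided at the grandchildren's generation equally among Callum, Jana, Bertrand, Quinn, Kofi, Zubin, Erik, and Halim: $22,000 each.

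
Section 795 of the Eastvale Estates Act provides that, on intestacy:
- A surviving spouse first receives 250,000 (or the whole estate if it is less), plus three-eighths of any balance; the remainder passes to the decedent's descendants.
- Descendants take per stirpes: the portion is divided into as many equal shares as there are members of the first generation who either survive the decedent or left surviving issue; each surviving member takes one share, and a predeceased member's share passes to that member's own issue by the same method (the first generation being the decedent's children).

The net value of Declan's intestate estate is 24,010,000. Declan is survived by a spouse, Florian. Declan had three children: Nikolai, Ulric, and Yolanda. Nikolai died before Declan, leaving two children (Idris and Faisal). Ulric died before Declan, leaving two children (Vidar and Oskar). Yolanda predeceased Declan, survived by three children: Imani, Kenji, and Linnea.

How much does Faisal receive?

Faisal receives 2,475,000.

Florian first takes 250,000, leaving a balance of 23,760,000. Florian then takes three-eighths of the balance (8,910,000), for a total of 9,160,000. The remaining 14,850,000 passes to the descendants.
The descendants' portion (14,850,000) is divided into 3 shares of 4,950,000: Nikolai's 4,950,000 share passes to Nikolai's issue; Ulric's 4,950,000 share passes to Ulric's issue; Yolanda's 4,950,000 share passes to Yolanda's issue.
Nikolai's share (4,950,000) is divided into 2 shares of 2,475,000: Idris and Faisal each take 2,475,000.
Ulric's share (4,950,000) is divided into 2 shares of 2,475,000: Vidar and Oskar each take 2,475,000.
Yolanda's share (4,950,000) is divided into 3 shares of 1,650,000: Imani, Kenji, and Linnea each take 1,650,000.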